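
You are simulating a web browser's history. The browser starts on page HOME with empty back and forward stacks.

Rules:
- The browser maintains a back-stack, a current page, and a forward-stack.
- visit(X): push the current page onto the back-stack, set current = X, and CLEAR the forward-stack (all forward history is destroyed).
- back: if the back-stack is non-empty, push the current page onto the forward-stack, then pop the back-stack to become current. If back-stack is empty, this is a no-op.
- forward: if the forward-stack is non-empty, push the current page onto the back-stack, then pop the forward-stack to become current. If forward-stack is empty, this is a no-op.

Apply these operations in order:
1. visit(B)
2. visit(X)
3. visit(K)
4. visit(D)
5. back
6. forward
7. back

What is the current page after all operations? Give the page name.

Answer: K

Derivation:
After 1 (visit(B)): cur=B back=1 fwd=0
After 2 (visit(X)): cur=X back=2 fwd=0
After 3 (visit(K)): cur=K back=3 fwd=0
After 4 (visit(D)): cur=D back=4 fwd=0
After 5 (back): cur=K back=3 fwd=1
After 6 (forward): cur=D back=4 fwd=0
After 7 (back): cur=K back=3 fwd=1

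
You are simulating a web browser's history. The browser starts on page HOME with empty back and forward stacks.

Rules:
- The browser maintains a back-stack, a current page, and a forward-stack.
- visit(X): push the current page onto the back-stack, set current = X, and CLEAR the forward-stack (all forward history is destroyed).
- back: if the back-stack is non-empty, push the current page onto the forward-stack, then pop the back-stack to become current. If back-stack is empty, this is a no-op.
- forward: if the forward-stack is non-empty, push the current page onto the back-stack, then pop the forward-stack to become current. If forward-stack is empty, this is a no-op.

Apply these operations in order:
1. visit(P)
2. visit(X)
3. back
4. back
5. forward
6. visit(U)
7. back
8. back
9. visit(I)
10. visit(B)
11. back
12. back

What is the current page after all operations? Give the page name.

Answer: HOME

Derivation:
After 1 (visit(P)): cur=P back=1 fwd=0
After 2 (visit(X)): cur=X back=2 fwd=0
After 3 (back): cur=P back=1 fwd=1
After 4 (back): cur=HOME back=0 fwd=2
After 5 (forward): cur=P back=1 fwd=1
After 6 (visit(U)): cur=U back=2 fwd=0
After 7 (back): cur=P back=1 fwd=1
After 8 (back): cur=HOME back=0 fwd=2
After 9 (visit(I)): cur=I back=1 fwd=0
After 10 (visit(B)): cur=B back=2 fwd=0
After 11 (back): cur=I back=1 fwd=1
After 12 (back): cur=HOME back=0 fwd=2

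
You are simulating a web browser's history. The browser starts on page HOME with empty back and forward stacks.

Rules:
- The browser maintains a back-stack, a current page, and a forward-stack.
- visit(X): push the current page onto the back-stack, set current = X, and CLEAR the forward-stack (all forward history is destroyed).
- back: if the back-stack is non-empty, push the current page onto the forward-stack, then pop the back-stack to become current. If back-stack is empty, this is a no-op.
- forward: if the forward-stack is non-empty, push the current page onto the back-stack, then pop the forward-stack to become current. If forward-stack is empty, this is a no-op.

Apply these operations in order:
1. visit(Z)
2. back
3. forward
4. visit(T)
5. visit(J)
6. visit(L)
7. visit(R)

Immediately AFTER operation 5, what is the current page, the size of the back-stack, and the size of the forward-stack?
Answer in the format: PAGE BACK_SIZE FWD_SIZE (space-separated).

After 1 (visit(Z)): cur=Z back=1 fwd=0
After 2 (back): cur=HOME back=0 fwd=1
After 3 (forward): cur=Z back=1 fwd=0
After 4 (visit(T)): cur=T back=2 fwd=0
After 5 (visit(J)): cur=J back=3 fwd=0

J 3 0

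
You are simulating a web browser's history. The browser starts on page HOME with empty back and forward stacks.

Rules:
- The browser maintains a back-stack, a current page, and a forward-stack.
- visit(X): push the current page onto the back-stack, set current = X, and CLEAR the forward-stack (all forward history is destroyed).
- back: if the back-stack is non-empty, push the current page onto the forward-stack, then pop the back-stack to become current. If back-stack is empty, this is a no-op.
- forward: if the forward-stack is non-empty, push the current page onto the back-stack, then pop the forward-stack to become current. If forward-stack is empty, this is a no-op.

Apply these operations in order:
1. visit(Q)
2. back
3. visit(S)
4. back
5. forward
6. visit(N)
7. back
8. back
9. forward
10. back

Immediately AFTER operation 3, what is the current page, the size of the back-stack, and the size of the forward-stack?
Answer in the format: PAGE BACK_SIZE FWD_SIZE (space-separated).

After 1 (visit(Q)): cur=Q back=1 fwd=0
After 2 (back): cur=HOME back=0 fwd=1
After 3 (visit(S)): cur=S back=1 fwd=0

S 1 0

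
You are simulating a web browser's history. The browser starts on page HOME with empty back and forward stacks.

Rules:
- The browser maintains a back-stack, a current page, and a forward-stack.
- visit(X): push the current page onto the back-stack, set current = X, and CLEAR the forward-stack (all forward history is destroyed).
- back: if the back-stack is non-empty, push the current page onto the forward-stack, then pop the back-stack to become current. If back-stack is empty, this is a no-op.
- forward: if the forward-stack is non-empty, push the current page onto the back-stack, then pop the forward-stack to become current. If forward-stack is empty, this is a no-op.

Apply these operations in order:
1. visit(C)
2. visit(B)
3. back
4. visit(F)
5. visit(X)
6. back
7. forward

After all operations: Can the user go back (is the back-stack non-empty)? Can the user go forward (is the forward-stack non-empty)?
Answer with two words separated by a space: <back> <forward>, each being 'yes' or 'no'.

After 1 (visit(C)): cur=C back=1 fwd=0
After 2 (visit(B)): cur=B back=2 fwd=0
After 3 (back): cur=C back=1 fwd=1
After 4 (visit(F)): cur=F back=2 fwd=0
After 5 (visit(X)): cur=X back=3 fwd=0
After 6 (back): cur=F back=2 fwd=1
After 7 (forward): cur=X back=3 fwd=0

Answer: yes no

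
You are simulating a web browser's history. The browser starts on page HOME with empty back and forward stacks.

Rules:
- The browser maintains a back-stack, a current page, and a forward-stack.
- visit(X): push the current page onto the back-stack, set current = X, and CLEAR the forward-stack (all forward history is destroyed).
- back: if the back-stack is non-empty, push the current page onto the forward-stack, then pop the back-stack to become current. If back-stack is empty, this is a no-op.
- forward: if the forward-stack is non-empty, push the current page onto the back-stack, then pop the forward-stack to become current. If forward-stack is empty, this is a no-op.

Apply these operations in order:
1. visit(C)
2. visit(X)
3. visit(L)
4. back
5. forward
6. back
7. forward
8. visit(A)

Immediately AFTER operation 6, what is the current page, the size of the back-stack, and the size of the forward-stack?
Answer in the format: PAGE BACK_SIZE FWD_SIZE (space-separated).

After 1 (visit(C)): cur=C back=1 fwd=0
After 2 (visit(X)): cur=X back=2 fwd=0
After 3 (visit(L)): cur=L back=3 fwd=0
After 4 (back): cur=X back=2 fwd=1
After 5 (forward): cur=L back=3 fwd=0
After 6 (back): cur=X back=2 fwd=1

X 2 1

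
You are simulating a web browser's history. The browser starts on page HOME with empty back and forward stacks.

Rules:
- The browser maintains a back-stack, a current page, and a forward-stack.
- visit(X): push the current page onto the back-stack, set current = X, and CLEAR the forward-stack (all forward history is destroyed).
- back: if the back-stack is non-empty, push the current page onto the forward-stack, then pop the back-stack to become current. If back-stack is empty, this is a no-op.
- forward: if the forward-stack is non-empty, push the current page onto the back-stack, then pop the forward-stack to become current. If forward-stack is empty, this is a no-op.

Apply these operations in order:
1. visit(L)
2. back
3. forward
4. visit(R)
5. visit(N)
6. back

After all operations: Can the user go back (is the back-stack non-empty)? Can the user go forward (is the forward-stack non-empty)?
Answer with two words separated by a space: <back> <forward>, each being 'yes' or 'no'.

After 1 (visit(L)): cur=L back=1 fwd=0
After 2 (back): cur=HOME back=0 fwd=1
After 3 (forward): cur=L back=1 fwd=0
After 4 (visit(R)): cur=R back=2 fwd=0
After 5 (visit(N)): cur=N back=3 fwd=0
After 6 (back): cur=R back=2 fwd=1

Answer: yes yes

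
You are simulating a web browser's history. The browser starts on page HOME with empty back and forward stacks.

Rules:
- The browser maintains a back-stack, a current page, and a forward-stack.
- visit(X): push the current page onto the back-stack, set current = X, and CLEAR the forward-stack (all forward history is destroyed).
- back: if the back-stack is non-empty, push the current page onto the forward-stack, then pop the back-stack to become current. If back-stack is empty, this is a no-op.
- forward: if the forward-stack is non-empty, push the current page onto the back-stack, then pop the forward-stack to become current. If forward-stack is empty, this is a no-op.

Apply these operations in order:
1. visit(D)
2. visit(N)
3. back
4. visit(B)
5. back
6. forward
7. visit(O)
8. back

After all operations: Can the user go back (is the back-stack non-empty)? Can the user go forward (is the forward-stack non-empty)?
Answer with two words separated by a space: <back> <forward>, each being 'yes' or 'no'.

Answer: yes yes

Derivation:
After 1 (visit(D)): cur=D back=1 fwd=0
After 2 (visit(N)): cur=N back=2 fwd=0
After 3 (back): cur=D back=1 fwd=1
After 4 (visit(B)): cur=B back=2 fwd=0
After 5 (back): cur=D back=1 fwd=1
After 6 (forward): cur=B back=2 fwd=0
After 7 (visit(O)): cur=O back=3 fwd=0
After 8 (back): cur=B back=2 fwd=1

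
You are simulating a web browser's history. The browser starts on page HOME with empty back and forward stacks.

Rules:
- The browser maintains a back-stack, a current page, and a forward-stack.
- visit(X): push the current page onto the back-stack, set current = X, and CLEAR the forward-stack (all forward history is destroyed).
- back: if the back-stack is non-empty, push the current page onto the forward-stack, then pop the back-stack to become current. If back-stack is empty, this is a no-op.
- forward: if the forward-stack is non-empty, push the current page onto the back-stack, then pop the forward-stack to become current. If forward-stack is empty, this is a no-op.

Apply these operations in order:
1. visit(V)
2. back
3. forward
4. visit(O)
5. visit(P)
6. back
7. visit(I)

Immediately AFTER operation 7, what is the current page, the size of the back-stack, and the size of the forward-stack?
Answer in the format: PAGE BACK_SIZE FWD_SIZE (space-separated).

After 1 (visit(V)): cur=V back=1 fwd=0
After 2 (back): cur=HOME back=0 fwd=1
After 3 (forward): cur=V back=1 fwd=0
After 4 (visit(O)): cur=O back=2 fwd=0
After 5 (visit(P)): cur=P back=3 fwd=0
After 6 (back): cur=O back=2 fwd=1
After 7 (visit(I)): cur=I back=3 fwd=0

I 3 0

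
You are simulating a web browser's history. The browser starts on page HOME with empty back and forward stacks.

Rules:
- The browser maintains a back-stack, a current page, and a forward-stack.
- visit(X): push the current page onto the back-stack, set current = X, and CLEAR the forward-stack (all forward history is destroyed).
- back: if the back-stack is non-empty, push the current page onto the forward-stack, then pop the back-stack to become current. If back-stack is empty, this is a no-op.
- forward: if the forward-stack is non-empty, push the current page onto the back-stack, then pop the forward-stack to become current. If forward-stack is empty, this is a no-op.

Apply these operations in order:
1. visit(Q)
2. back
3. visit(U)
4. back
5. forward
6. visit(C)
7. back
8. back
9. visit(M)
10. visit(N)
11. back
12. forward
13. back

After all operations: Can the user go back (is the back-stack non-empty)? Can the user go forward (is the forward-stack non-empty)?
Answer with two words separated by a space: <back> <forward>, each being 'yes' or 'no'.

Answer: yes yes

Derivation:
After 1 (visit(Q)): cur=Q back=1 fwd=0
After 2 (back): cur=HOME back=0 fwd=1
After 3 (visit(U)): cur=U back=1 fwd=0
After 4 (back): cur=HOME back=0 fwd=1
After 5 (forward): cur=U back=1 fwd=0
After 6 (visit(C)): cur=C back=2 fwd=0
After 7 (back): cur=U back=1 fwd=1
After 8 (back): cur=HOME back=0 fwd=2
After 9 (visit(M)): cur=M back=1 fwd=0
After 10 (visit(N)): cur=N back=2 fwd=0
After 11 (back): cur=M back=1 fwd=1
After 12 (forward): cur=N back=2 fwd=0
After 13 (back): cur=M back=1 fwd=1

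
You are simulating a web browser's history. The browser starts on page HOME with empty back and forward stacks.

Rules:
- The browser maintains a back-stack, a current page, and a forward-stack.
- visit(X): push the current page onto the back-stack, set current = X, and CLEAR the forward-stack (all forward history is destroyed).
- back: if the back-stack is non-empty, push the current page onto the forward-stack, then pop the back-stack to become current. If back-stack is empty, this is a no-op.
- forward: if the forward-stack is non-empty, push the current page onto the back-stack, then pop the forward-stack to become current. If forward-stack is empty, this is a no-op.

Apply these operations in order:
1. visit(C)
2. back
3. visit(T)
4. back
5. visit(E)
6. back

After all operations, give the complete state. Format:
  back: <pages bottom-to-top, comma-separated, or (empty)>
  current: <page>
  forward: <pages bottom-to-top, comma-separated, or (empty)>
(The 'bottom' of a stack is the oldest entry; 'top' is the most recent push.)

Answer: back: (empty)
current: HOME
forward: E

Derivation:
After 1 (visit(C)): cur=C back=1 fwd=0
After 2 (back): cur=HOME back=0 fwd=1
After 3 (visit(T)): cur=T back=1 fwd=0
After 4 (back): cur=HOME back=0 fwd=1
After 5 (visit(E)): cur=E back=1 fwd=0
After 6 (back): cur=HOME back=0 fwd=1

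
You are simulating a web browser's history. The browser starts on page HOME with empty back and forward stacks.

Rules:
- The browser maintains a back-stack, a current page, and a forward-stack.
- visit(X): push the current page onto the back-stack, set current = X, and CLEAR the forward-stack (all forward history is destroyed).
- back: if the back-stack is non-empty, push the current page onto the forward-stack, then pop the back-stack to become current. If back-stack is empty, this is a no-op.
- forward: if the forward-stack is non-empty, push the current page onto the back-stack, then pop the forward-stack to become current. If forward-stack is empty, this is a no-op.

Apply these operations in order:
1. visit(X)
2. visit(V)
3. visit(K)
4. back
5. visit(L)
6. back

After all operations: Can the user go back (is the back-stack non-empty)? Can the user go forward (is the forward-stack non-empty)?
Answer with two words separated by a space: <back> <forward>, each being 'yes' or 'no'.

Answer: yes yes

Derivation:
After 1 (visit(X)): cur=X back=1 fwd=0
After 2 (visit(V)): cur=V back=2 fwd=0
After 3 (visit(K)): cur=K back=3 fwd=0
After 4 (back): cur=V back=2 fwd=1
After 5 (visit(L)): cur=L back=3 fwd=0
After 6 (back): cur=V back=2 fwd=1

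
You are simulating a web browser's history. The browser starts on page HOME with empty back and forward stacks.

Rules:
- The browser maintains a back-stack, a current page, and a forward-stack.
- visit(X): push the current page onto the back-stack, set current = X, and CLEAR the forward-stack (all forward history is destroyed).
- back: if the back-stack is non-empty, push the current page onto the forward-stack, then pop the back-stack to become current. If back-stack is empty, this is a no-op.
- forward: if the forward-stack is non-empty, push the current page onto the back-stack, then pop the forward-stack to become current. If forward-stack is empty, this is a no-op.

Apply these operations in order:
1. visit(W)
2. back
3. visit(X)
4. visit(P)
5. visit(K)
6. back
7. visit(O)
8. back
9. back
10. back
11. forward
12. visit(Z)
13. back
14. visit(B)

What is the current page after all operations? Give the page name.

Answer: B

Derivation:
After 1 (visit(W)): cur=W back=1 fwd=0
After 2 (back): cur=HOME back=0 fwd=1
After 3 (visit(X)): cur=X back=1 fwd=0
After 4 (visit(P)): cur=P back=2 fwd=0
After 5 (visit(K)): cur=K back=3 fwd=0
After 6 (back): cur=P back=2 fwd=1
After 7 (visit(O)): cur=O back=3 fwd=0
After 8 (back): cur=P back=2 fwd=1
After 9 (back): cur=X back=1 fwd=2
After 10 (back): cur=HOME back=0 fwd=3
After 11 (forward): cur=X back=1 fwd=2
After 12 (visit(Z)): cur=Z back=2 fwd=0
After 13 (back): cur=X back=1 fwd=1
After 14 (visit(B)): cur=B back=2 fwd=0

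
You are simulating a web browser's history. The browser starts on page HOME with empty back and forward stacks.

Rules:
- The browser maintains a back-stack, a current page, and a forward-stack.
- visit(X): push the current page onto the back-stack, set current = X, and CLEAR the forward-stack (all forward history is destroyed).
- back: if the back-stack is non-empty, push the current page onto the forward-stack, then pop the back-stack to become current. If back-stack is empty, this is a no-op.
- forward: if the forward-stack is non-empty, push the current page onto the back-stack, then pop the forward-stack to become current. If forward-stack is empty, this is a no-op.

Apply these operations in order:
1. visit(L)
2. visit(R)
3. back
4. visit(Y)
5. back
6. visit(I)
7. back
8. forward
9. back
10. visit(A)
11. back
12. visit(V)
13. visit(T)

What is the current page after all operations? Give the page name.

After 1 (visit(L)): cur=L back=1 fwd=0
After 2 (visit(R)): cur=R back=2 fwd=0
After 3 (back): cur=L back=1 fwd=1
After 4 (visit(Y)): cur=Y back=2 fwd=0
After 5 (back): cur=L back=1 fwd=1
After 6 (visit(I)): cur=I back=2 fwd=0
After 7 (back): cur=L back=1 fwd=1
After 8 (forward): cur=I back=2 fwd=0
After 9 (back): cur=L back=1 fwd=1
After 10 (visit(A)): cur=A back=2 fwd=0
After 11 (back): cur=L back=1 fwd=1
After 12 (visit(V)): cur=V back=2 fwd=0
After 13 (visit(T)): cur=T back=3 fwd=0

Answer: T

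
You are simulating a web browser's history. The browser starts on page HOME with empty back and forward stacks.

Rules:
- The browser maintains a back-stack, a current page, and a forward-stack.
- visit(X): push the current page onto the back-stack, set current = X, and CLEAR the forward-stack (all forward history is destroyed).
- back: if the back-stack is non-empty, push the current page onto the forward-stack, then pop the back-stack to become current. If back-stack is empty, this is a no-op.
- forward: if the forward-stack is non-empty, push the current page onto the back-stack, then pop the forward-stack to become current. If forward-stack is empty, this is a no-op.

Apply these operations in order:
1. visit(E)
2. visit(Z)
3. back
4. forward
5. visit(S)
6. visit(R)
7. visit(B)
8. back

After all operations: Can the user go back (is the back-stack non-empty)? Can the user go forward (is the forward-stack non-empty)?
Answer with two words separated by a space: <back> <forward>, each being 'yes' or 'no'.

Answer: yes yes

Derivation:
After 1 (visit(E)): cur=E back=1 fwd=0
After 2 (visit(Z)): cur=Z back=2 fwd=0
After 3 (back): cur=E back=1 fwd=1
After 4 (forward): cur=Z back=2 fwd=0
After 5 (visit(S)): cur=S back=3 fwd=0
After 6 (visit(R)): cur=R back=4 fwd=0
After 7 (visit(B)): cur=B back=5 fwd=0
After 8 (back): cur=R back=4 fwd=1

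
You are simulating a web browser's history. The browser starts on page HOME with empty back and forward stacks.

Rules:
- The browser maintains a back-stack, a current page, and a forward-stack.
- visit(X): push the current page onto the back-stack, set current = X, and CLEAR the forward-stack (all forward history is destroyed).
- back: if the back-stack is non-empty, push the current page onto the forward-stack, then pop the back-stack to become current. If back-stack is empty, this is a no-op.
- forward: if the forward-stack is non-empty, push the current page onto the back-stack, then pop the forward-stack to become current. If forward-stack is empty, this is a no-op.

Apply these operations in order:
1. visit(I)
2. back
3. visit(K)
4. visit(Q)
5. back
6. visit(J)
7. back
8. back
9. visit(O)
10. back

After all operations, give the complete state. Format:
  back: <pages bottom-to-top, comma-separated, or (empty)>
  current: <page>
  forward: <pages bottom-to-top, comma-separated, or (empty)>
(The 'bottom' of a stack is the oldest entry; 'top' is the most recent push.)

Answer: back: (empty)
current: HOME
forward: O

Derivation:
After 1 (visit(I)): cur=I back=1 fwd=0
After 2 (back): cur=HOME back=0 fwd=1
After 3 (visit(K)): cur=K back=1 fwd=0
After 4 (visit(Q)): cur=Q back=2 fwd=0
After 5 (back): cur=K back=1 fwd=1
After 6 (visit(J)): cur=J back=2 fwd=0
After 7 (back): cur=K back=1 fwd=1
After 8 (back): cur=HOME back=0 fwd=2
After 9 (visit(O)): cur=O back=1 fwd=0
After 10 (back): cur=HOME back=0 fwd=1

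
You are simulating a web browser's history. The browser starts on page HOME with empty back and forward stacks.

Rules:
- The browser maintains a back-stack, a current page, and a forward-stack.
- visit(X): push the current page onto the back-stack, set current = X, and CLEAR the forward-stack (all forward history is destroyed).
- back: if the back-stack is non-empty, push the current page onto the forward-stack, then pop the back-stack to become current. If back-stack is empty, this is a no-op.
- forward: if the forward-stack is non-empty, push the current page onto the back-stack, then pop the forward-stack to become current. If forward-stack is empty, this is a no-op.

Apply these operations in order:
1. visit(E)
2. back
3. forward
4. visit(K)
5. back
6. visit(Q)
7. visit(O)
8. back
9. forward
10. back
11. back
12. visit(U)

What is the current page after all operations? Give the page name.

After 1 (visit(E)): cur=E back=1 fwd=0
After 2 (back): cur=HOME back=0 fwd=1
After 3 (forward): cur=E back=1 fwd=0
After 4 (visit(K)): cur=K back=2 fwd=0
After 5 (back): cur=E back=1 fwd=1
After 6 (visit(Q)): cur=Q back=2 fwd=0
After 7 (visit(O)): cur=O back=3 fwd=0
After 8 (back): cur=Q back=2 fwd=1
After 9 (forward): cur=O back=3 fwd=0
After 10 (back): cur=Q back=2 fwd=1
After 11 (back): cur=E back=1 fwd=2
After 12 (visit(U)): cur=U back=2 fwd=0

Answer: U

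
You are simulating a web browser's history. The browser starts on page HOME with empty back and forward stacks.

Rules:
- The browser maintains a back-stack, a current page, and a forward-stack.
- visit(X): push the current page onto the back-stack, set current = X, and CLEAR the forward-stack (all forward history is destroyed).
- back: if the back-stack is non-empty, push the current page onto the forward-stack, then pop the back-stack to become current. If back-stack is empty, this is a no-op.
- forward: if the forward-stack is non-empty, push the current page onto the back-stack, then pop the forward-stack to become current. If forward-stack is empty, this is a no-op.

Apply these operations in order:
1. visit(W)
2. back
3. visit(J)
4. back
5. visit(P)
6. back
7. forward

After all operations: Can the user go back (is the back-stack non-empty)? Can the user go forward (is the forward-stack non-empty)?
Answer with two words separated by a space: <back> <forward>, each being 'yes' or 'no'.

Answer: yes no

Derivation:
After 1 (visit(W)): cur=W back=1 fwd=0
After 2 (back): cur=HOME back=0 fwd=1
After 3 (visit(J)): cur=J back=1 fwd=0
After 4 (back): cur=HOME back=0 fwd=1
After 5 (visit(P)): cur=P back=1 fwd=0
After 6 (back): cur=HOME back=0 fwd=1
After 7 (forward): cur=P back=1 fwd=0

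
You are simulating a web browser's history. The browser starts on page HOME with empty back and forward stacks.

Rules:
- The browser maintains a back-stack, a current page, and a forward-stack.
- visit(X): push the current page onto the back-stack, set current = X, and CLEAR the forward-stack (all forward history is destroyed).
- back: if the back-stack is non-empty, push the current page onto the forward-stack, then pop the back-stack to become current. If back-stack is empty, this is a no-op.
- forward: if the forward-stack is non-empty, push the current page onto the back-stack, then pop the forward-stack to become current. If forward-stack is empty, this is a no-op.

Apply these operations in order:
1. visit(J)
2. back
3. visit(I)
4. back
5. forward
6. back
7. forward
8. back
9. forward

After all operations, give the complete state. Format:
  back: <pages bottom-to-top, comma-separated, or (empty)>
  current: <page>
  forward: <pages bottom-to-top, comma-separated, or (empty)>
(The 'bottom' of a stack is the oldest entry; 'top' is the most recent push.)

After 1 (visit(J)): cur=J back=1 fwd=0
After 2 (back): cur=HOME back=0 fwd=1
After 3 (visit(I)): cur=I back=1 fwd=0
After 4 (back): cur=HOME back=0 fwd=1
After 5 (forward): cur=I back=1 fwd=0
After 6 (back): cur=HOME back=0 fwd=1
After 7 (forward): cur=I back=1 fwd=0
After 8 (back): cur=HOME back=0 fwd=1
After 9 (forward): cur=I back=1 fwd=0

Answer: back: HOME
current: I
forward: (empty)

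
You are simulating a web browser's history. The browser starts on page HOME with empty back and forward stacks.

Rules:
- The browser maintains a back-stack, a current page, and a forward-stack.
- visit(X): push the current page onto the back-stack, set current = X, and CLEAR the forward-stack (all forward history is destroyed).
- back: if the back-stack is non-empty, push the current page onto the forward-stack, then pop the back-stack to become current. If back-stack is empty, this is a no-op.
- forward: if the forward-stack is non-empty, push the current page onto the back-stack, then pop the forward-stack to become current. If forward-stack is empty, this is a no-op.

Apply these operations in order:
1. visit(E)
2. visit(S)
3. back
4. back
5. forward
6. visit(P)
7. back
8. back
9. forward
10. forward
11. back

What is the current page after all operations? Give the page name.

Answer: E

Derivation:
After 1 (visit(E)): cur=E back=1 fwd=0
After 2 (visit(S)): cur=S back=2 fwd=0
After 3 (back): cur=E back=1 fwd=1
After 4 (back): cur=HOME back=0 fwd=2
After 5 (forward): cur=E back=1 fwd=1
After 6 (visit(P)): cur=P back=2 fwd=0
After 7 (back): cur=E back=1 fwd=1
After 8 (back): cur=HOME back=0 fwd=2
After 9 (forward): cur=E back=1 fwd=1
After 10 (forward): cur=P back=2 fwd=0
After 11 (back): cur=E back=1 fwd=1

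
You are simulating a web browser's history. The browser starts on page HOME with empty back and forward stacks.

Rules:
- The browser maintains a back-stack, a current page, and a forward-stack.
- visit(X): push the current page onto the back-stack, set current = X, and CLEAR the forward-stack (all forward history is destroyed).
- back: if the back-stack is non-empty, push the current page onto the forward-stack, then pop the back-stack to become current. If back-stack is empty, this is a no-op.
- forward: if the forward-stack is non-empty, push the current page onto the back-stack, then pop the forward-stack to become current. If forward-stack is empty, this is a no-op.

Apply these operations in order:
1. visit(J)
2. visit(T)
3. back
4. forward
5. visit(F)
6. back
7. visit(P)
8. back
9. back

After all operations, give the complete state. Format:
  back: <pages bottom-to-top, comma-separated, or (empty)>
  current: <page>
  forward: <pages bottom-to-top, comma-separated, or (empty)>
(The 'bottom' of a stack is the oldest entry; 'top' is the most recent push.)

Answer: back: HOME
current: J
forward: P,T

Derivation:
After 1 (visit(J)): cur=J back=1 fwd=0
After 2 (visit(T)): cur=T back=2 fwd=0
After 3 (back): cur=J back=1 fwd=1
After 4 (forward): cur=T back=2 fwd=0
After 5 (visit(F)): cur=F back=3 fwd=0
After 6 (back): cur=T back=2 fwd=1
After 7 (visit(P)): cur=P back=3 fwd=0
After 8 (back): cur=T back=2 fwd=1
After 9 (back): cur=J back=1 fwd=2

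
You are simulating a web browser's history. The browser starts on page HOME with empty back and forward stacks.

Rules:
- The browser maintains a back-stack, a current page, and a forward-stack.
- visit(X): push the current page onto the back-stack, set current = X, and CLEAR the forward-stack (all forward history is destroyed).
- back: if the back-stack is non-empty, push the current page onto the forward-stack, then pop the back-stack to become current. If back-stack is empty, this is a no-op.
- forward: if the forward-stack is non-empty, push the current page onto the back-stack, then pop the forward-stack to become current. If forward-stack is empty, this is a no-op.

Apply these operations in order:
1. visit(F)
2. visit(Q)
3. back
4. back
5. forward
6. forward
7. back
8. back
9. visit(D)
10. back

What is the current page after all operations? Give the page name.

After 1 (visit(F)): cur=F back=1 fwd=0
After 2 (visit(Q)): cur=Q back=2 fwd=0
After 3 (back): cur=F back=1 fwd=1
After 4 (back): cur=HOME back=0 fwd=2
After 5 (forward): cur=F back=1 fwd=1
After 6 (forward): cur=Q back=2 fwd=0
After 7 (back): cur=F back=1 fwd=1
After 8 (back): cur=HOME back=0 fwd=2
After 9 (visit(D)): cur=D back=1 fwd=0
After 10 (back): cur=HOME back=0 fwd=1

Answer: HOME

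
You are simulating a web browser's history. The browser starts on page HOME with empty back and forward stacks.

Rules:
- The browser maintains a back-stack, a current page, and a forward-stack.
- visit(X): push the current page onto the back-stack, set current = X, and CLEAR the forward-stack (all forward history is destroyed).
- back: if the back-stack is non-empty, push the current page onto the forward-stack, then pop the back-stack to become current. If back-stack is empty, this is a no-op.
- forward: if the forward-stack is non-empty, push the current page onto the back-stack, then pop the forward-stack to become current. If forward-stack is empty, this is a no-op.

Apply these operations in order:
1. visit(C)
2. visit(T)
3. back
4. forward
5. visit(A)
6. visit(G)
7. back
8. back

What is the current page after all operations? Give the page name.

Answer: T

Derivation:
After 1 (visit(C)): cur=C back=1 fwd=0
After 2 (visit(T)): cur=T back=2 fwd=0
After 3 (back): cur=C back=1 fwd=1
After 4 (forward): cur=T back=2 fwd=0
After 5 (visit(A)): cur=A back=3 fwd=0
After 6 (visit(G)): cur=G back=4 fwd=0
After 7 (back): cur=A back=3 fwd=1
After 8 (back): cur=T back=2 fwd=2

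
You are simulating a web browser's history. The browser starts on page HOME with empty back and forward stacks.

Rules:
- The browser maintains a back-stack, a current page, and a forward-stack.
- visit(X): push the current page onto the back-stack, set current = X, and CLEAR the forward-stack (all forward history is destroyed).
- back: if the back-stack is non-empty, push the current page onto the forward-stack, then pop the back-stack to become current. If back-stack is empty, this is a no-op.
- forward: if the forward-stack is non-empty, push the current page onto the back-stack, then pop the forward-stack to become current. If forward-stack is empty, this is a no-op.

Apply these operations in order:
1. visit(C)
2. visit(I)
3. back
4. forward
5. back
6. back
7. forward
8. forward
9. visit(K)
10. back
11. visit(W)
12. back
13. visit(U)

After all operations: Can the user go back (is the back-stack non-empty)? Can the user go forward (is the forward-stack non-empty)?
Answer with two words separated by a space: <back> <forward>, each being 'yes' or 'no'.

After 1 (visit(C)): cur=C back=1 fwd=0
After 2 (visit(I)): cur=I back=2 fwd=0
After 3 (back): cur=C back=1 fwd=1
After 4 (forward): cur=I back=2 fwd=0
After 5 (back): cur=C back=1 fwd=1
After 6 (back): cur=HOME back=0 fwd=2
After 7 (forward): cur=C back=1 fwd=1
After 8 (forward): cur=I back=2 fwd=0
After 9 (visit(K)): cur=K back=3 fwd=0
After 10 (back): cur=I back=2 fwd=1
After 11 (visit(W)): cur=W back=3 fwd=0
After 12 (back): cur=I back=2 fwd=1
After 13 (visit(U)): cur=U back=3 fwd=0

Answer: yes no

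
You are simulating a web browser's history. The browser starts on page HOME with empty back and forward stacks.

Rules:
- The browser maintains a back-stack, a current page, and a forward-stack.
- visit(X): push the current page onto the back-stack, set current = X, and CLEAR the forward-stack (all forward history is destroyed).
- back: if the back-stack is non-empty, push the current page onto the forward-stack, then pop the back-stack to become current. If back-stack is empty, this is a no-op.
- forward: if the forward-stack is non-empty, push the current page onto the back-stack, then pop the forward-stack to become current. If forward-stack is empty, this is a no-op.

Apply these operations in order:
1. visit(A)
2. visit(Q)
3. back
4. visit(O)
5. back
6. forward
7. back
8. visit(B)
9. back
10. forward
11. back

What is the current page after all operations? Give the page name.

After 1 (visit(A)): cur=A back=1 fwd=0
After 2 (visit(Q)): cur=Q back=2 fwd=0
After 3 (back): cur=A back=1 fwd=1
After 4 (visit(O)): cur=O back=2 fwd=0
After 5 (back): cur=A back=1 fwd=1
After 6 (forward): cur=O back=2 fwd=0
After 7 (back): cur=A back=1 fwd=1
After 8 (visit(B)): cur=B back=2 fwd=0
After 9 (back): cur=A back=1 fwd=1
After 10 (forward): cur=B back=2 fwd=0
After 11 (back): cur=A back=1 fwd=1

Answer: A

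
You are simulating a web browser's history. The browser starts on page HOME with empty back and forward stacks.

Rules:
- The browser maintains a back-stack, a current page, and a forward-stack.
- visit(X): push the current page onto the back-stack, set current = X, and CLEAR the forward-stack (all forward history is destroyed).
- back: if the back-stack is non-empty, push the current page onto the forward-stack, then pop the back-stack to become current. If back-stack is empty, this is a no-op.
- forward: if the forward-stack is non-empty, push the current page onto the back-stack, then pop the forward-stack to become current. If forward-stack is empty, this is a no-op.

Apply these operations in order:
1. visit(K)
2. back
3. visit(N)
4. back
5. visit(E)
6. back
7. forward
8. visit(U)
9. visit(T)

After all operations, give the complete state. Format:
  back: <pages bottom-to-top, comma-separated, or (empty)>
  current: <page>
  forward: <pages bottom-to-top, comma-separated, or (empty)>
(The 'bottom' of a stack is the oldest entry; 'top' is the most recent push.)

Answer: back: HOME,E,U
current: T
forward: (empty)

Derivation:
After 1 (visit(K)): cur=K back=1 fwd=0
After 2 (back): cur=HOME back=0 fwd=1
After 3 (visit(N)): cur=N back=1 fwd=0
After 4 (back): cur=HOME back=0 fwd=1
After 5 (visit(E)): cur=E back=1 fwd=0
After 6 (back): cur=HOME back=0 fwd=1
After 7 (forward): cur=E back=1 fwd=0
After 8 (visit(U)): cur=U back=2 fwd=0
After 9 (visit(T)): cur=T back=3 fwd=0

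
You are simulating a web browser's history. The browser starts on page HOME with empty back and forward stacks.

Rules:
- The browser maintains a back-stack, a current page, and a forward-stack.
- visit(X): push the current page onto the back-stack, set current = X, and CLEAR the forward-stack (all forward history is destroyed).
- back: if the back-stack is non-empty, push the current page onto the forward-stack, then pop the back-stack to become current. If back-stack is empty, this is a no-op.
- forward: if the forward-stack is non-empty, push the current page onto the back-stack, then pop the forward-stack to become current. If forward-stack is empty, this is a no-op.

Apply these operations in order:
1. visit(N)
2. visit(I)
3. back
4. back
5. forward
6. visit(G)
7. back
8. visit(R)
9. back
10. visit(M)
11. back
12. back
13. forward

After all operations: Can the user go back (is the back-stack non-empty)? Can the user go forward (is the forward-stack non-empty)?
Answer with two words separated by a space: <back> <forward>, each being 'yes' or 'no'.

Answer: yes yes

Derivation:
After 1 (visit(N)): cur=N back=1 fwd=0
After 2 (visit(I)): cur=I back=2 fwd=0
After 3 (back): cur=N back=1 fwd=1
After 4 (back): cur=HOME back=0 fwd=2
After 5 (forward): cur=N back=1 fwd=1
After 6 (visit(G)): cur=G back=2 fwd=0
After 7 (back): cur=N back=1 fwd=1
After 8 (visit(R)): cur=R back=2 fwd=0
After 9 (back): cur=N back=1 fwd=1
After 10 (visit(M)): cur=M back=2 fwd=0
After 11 (back): cur=N back=1 fwd=1
After 12 (back): cur=HOME back=0 fwd=2
After 13 (forward): cur=N back=1 fwd=1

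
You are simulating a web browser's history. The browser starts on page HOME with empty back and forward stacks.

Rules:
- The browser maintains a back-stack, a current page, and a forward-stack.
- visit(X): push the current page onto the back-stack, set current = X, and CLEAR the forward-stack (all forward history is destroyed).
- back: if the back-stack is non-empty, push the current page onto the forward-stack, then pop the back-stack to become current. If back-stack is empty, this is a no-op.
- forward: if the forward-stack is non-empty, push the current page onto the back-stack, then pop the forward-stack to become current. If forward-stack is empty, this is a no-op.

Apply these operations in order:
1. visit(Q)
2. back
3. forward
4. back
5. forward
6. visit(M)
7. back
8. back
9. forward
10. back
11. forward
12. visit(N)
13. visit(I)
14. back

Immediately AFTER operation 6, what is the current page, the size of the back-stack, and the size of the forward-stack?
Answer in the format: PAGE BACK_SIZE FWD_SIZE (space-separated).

After 1 (visit(Q)): cur=Q back=1 fwd=0
After 2 (back): cur=HOME back=0 fwd=1
After 3 (forward): cur=Q back=1 fwd=0
After 4 (back): cur=HOME back=0 fwd=1
After 5 (forward): cur=Q back=1 fwd=0
After 6 (visit(M)): cur=M back=2 fwd=0

M 2 0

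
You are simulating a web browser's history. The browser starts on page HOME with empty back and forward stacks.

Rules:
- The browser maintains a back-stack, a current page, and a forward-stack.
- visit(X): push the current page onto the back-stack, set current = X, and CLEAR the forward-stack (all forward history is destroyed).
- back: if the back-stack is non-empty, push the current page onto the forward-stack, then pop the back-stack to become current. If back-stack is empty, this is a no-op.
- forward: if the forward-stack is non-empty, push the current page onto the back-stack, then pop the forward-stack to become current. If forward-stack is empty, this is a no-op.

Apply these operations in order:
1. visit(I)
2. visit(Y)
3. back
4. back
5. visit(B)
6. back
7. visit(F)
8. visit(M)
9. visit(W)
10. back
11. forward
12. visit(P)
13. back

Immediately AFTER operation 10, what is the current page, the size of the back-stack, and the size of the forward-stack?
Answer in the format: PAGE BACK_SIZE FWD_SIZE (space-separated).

After 1 (visit(I)): cur=I back=1 fwd=0
After 2 (visit(Y)): cur=Y back=2 fwd=0
After 3 (back): cur=I back=1 fwd=1
After 4 (back): cur=HOME back=0 fwd=2
After 5 (visit(B)): cur=B back=1 fwd=0
After 6 (back): cur=HOME back=0 fwd=1
After 7 (visit(F)): cur=F back=1 fwd=0
After 8 (visit(M)): cur=M back=2 fwd=0
After 9 (visit(W)): cur=W back=3 fwd=0
After 10 (back): cur=M back=2 fwd=1

M 2 1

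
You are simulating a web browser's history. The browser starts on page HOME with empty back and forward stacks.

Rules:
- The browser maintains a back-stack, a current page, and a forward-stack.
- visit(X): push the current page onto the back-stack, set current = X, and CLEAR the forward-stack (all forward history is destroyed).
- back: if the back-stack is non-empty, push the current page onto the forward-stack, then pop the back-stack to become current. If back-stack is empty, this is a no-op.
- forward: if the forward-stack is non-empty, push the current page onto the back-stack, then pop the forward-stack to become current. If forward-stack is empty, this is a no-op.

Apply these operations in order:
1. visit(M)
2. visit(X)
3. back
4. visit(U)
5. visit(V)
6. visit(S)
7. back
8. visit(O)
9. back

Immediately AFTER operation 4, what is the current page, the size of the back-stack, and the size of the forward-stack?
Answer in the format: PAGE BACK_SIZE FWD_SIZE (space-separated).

After 1 (visit(M)): cur=M back=1 fwd=0
After 2 (visit(X)): cur=X back=2 fwd=0
After 3 (back): cur=M back=1 fwd=1
After 4 (visit(U)): cur=U back=2 fwd=0

U 2 0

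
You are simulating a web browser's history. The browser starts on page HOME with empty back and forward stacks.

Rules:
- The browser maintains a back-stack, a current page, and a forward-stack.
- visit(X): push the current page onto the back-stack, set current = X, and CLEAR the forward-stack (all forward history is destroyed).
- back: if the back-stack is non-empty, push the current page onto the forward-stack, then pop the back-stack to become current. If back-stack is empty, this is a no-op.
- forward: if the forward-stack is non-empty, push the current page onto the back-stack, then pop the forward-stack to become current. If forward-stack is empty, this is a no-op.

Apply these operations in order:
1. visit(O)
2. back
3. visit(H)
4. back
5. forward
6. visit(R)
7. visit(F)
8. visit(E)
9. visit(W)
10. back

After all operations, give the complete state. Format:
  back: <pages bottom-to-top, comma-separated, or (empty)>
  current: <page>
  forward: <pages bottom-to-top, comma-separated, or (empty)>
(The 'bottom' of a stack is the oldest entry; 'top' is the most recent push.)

After 1 (visit(O)): cur=O back=1 fwd=0
After 2 (back): cur=HOME back=0 fwd=1
After 3 (visit(H)): cur=H back=1 fwd=0
After 4 (back): cur=HOME back=0 fwd=1
After 5 (forward): cur=H back=1 fwd=0
After 6 (visit(R)): cur=R back=2 fwd=0
After 7 (visit(F)): cur=F back=3 fwd=0
After 8 (visit(E)): cur=E back=4 fwd=0
After 9 (visit(W)): cur=W back=5 fwd=0
After 10 (back): cur=E back=4 fwd=1

Answer: back: HOME,H,R,F
current: E
forward: W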